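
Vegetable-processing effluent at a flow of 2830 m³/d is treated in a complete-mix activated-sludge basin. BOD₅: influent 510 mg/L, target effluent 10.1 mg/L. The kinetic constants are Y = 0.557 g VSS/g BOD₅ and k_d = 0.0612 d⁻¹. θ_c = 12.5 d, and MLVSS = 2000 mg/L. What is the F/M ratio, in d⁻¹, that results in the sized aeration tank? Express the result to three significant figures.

F/M ≈ 0.259 d⁻¹

Rearranging the biomass balance for a CMAS with decay, V = Y·Q·ΔS·θ_c / [X·(1+k_d θ_c)] = 0.557 × 2830 × (510 − 10.1) × 12.5 / [2000 × (1 + 0.0612 × 12.5)] = 9.85×10^6 / 3530 = 2790 m³.
F/M = applied load / biomass = Q·S₀/(V·X) = 2830 × 510 / (2790 × 2000) = 0.2586 d⁻¹.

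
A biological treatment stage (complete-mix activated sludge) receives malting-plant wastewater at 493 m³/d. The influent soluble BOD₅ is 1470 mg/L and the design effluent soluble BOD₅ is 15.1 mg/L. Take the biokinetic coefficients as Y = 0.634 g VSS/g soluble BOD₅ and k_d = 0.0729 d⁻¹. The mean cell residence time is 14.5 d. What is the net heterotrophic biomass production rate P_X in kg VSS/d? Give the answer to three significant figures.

P_X ≈ 221 kg VSS/d

Correct the yield for decay: Y_obs = Y/(1 + k_d θ_c) = 0.634 / (1 + 0.0729 × 14.5) = 0.634 / 2.057 = 0.3082.
Mass of soluble BOD₅ removed per day: Q(S₀ − S) = 493 × 1455 g/m³ = 717.3 kg/d.
So the net sludge growth is P_X = 0.3082 × 717.3 = 221.1 kg VSS/d.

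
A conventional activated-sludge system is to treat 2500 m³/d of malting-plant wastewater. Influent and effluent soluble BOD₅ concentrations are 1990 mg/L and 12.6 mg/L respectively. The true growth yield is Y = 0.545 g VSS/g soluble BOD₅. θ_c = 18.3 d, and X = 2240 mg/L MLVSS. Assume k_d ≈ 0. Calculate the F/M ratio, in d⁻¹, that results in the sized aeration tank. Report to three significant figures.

F/M ≈ 0.101 d⁻¹

Biomass mass balance (decay neglected): V·X = Y·Q·(S₀ − S)·θ_c, so V = 0.545 × 2500 × (1990 − 12.6) × 18.3 / 2240 = 22011 m³.
Food-to-microorganism ratio F/M = Q S₀ / (V X) = 2500 × 1990 / (22011 × 2240) = 0.1009 d⁻¹.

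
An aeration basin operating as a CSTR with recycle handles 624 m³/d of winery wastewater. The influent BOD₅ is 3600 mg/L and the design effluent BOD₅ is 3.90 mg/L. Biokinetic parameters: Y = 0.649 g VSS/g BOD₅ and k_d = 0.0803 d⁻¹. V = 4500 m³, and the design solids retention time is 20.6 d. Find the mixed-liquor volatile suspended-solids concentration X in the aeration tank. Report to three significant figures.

X ≈ 2510 mg/L

X = Y·Q·ΔS·θ_c / [V·(1 + k_d θ_c)] = 0.649 × 624 × (3600 − 3.90) × 20.6 / [4500 × (1 + 0.0803 × 20.6)] = 2512 mg/L.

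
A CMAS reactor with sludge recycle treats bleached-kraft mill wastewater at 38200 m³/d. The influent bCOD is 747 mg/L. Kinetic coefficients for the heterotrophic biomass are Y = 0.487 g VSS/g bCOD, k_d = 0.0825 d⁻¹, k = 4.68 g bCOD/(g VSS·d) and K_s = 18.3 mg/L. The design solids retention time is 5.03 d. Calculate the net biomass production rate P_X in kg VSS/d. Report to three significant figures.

P_X ≈ 9790 kg VSS/d

Effluent substrate depends only on kinetics and SRT: S = K_s(1 + k_d θ_c) / [θ_c(Yk − k_d) − 1] = 18.3 × (1 + 0.0825 × 5.03) / [5.03 × (0.487 × 4.68 − 0.0825) − 1] = 25.89 / 10.05 = 2.577 mg/L.
Observed yield with endogenous decay: Y_obs = Y / (1 + k_d·θ_c) = 0.487 / (1 + 0.0825 × 5.03) = 0.487 / 1.415 = 0.3442 g VSS/g bCOD.
Mass of bCOD removed per day: Q(S₀ − S) = 38200 × 744.4 g/m³ = 28437 kg/d.
P_X = Y_obs · Q(S₀ − S) = 0.3442 × 28437 = 9787 kg VSS/d.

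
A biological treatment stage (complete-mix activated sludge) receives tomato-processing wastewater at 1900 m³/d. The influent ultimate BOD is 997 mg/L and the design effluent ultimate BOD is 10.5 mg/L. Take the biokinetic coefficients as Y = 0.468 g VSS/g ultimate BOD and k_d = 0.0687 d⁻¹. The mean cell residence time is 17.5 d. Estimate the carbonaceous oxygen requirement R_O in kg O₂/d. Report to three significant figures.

R_O ≈ 1310 kg O₂/d

The observed yield is Y_obs = Y/(1 + k_d·θ_c) = 0.468 / (1 + 0.0687 × 17.5) = 0.468 / 2.202 = 0.2125 g VSS per g ultimate BOD removed.
Substrate removed = Q·(S₀ − S) = 1900 m³/d × (997 − 10.5) g/m³ = 1.87×10^6 g/d = 1874 kg/d.
Biomass synthesised: P_X = Y_obs × 1874 = 398.3 kg VSS/d.
Carbonaceous O₂ demand = substrate oxidised − cell-mass equivalent = 1874 − 1.42 × 398.3 = 1309 kg O₂/d.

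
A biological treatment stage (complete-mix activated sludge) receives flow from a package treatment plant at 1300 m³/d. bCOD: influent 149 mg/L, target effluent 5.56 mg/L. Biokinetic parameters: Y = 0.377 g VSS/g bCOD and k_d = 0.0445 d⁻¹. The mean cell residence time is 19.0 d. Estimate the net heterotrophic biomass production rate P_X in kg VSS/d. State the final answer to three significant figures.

P_X ≈ 38.1 kg VSS/d

Observed yield with endogenous decay: Y_obs = Y / (1 + k_d·θ_c) = 0.377 / (1 + 0.0445 × 19.0) = 0.377 / 1.845 = 0.2043 g VSS/g bCOD.
Substrate removed = Q·(S₀ − S) = 1300 m³/d × (149 − 5.56) g/m³ = 1.86×10^5 g/d = 186.5 kg/d.
P_X = Y_obs · Q(S₀ − S) = 0.2043 × 186.5 = 38.09 kg VSS/d.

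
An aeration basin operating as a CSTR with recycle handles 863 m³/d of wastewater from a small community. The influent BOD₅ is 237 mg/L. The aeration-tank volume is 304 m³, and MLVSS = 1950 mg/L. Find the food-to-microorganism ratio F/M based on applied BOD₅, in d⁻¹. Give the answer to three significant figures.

F/M ≈ 0.345 d⁻¹

Food-to-microorganism ratio F/M = Q S₀ / (V X) = 863 × 237 / (304.0 × 1950) = 0.3450 d⁻¹.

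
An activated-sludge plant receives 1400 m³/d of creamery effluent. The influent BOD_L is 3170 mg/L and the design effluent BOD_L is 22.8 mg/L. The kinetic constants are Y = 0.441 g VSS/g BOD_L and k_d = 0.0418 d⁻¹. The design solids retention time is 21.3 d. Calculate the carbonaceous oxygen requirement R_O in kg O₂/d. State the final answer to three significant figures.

R_O ≈ 2950 kg O₂/d

The observed yield is Y_obs = Y/(1 + k_d·θ_c) = 0.441 / (1 + 0.0418 × 21.3) = 0.441 / 1.890 = 0.2333 g VSS per g BOD_L removed.
Substrate removed = Q·(S₀ − S) = 1400 m³/d × (3170 − 22.8) g/m³ = 4.41×10^6 g/d = 4406 kg/d.
P_X = Y_obs·Q·(S₀ − S) = 0.2333 × 4406 = 1028 kg VSS/d.
Carbonaceous O₂ demand = substrate oxidised − cell-mass equivalent = 4406 − 1.42 × 1028 = 2946 kg O₂/d.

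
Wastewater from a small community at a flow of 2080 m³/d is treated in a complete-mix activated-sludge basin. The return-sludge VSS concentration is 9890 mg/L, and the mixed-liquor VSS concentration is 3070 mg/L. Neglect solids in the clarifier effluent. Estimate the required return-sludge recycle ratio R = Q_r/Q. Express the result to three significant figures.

R ≈ 0.450

Mass balance around the secondary clarifier (neglecting effluent solids): R = X / (X_r − X) = 3070 / (9890 − 3070) = 0.4501.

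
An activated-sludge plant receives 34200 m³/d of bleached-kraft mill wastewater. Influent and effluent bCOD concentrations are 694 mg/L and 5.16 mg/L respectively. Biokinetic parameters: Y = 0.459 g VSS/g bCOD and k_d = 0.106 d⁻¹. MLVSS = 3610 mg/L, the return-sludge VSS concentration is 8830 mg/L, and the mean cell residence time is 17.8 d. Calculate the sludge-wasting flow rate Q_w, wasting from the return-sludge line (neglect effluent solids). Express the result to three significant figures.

Q_w ≈ 424 m³/d

Rearranging the biomass balance for a CMAS with decay, V = Y·Q·ΔS·θ_c / [X·(1+k_d θ_c)] = 0.459 × 34200 × (694 − 5.16) × 17.8 / [3610 × (1 + 0.106 × 17.8)] = 1.92×10^8 / 10421 = 18469 m³.
Wasting from the return line (neglecting effluent solids): Q_w = V·X / (θ_c·X_r) = 18469 × 3610 / (17.8 × 8830) = 424.2 m³/d.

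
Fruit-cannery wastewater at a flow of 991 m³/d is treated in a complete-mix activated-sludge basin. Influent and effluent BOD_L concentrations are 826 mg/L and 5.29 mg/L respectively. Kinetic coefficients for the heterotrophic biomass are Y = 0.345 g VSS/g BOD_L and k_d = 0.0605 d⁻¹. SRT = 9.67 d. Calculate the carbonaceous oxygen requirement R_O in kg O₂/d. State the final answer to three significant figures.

R_O ≈ 562 kg O₂/d

Y_obs = Y / (1 + k_d θ_c) = 0.345 / (1 + 0.0605 × 9.67) = 0.345 / 1.585 = 0.2177.
Mass of BOD_L removed per day: Q(S₀ − S) = 991 × 820.7 g/m³ = 813.3 kg/d.
Biomass synthesised: P_X = Y_obs × 813.3 = 177.0 kg VSS/d.
R_O = Q·ΔS − 1.42 P_X = 813.3 − 251.4 = 561.9 kg O₂/d.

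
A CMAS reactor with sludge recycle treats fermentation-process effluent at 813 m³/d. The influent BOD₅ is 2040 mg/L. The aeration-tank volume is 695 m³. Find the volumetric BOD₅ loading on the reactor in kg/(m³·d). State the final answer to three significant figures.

Applied BOD₅ load per unit volume = Q·S₀/V = (813 × 2040/1000)/695.0 = 2.386 kg BOD₅·m⁻³·d⁻¹.

L_v ≈ 2.39 kg BOD₅/(m³·d)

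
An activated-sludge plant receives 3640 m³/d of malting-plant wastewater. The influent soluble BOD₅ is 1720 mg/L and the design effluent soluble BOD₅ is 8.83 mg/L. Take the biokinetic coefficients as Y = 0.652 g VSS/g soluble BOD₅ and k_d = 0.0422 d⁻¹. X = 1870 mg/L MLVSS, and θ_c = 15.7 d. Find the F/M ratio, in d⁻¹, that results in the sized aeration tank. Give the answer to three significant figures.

Rearranging the biomass balance for a CMAS with decay, V = Y·Q·ΔS·θ_c / [X·(1+k_d θ_c)] = 0.652 × 3640 × (1720 − 8.83) × 15.7 / [1870 × (1 + 0.0422 × 15.7)] = 6.38×10^7 / 3109 = 20508 m³.
F/M = Q·S₀ / (V·X) = 3640 × 1720 / (20508 × 1870) = 0.1633 g soluble BOD₅·(g VSS·d)⁻¹.

F/M ≈ 0.163 d⁻¹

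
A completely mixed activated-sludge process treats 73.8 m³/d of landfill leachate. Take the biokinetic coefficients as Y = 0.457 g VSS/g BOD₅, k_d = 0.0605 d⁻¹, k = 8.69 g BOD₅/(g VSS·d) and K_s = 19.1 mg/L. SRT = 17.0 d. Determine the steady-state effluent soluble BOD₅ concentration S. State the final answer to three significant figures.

S ≈ 0.592 mg/L

Effluent substrate depends only on kinetics and SRT: S = K_s(1 + k_d θ_c) / [θ_c(Yk − k_d) − 1] = 19.1 × (1 + 0.0605 × 17.0) / [17.0 × (0.457 × 8.69 − 0.0605) − 1] = 38.74 / 65.48 = 0.5917 mg/L.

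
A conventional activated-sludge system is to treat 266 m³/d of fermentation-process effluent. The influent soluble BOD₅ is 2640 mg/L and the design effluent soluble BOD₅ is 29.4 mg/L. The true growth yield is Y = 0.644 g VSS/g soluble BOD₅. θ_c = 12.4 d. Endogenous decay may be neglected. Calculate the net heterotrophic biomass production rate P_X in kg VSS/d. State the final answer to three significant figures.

P_X ≈ 447 kg VSS/d

With endogenous decay neglected, the observed yield equals the true yield: Y_obs = Y = 0.644 g VSS/g soluble BOD₅.
ΔS = 2640 − 29.4 = 2611 mg/L, so the substrate removal rate is 266 × 2611/1000 = 694.4 kg soluble BOD₅/d.
Net biomass production P_X = Y_obs × Q·(S₀ − S) = 0.6440 × 694.4 = 447.2 kg VSS/d.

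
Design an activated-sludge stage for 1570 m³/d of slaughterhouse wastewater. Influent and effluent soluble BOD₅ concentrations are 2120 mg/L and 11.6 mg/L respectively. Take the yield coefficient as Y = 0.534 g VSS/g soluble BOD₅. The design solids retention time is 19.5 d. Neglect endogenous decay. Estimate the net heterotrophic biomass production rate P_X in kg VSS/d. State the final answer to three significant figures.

Since k_d ≈ 0, Y_obs = Y = 0.534 g VSS/g soluble BOD₅.
Substrate removed = Q·(S₀ − S) = 1570 m³/d × (2120 − 11.6) g/m³ = 3.31×10^6 g/d = 3310 kg/d.
P_X = Y_obs · Q(S₀ − S) = 0.5340 × 3310 = 1768 kg VSS/d.

P_X ≈ 1770 kg VSS/d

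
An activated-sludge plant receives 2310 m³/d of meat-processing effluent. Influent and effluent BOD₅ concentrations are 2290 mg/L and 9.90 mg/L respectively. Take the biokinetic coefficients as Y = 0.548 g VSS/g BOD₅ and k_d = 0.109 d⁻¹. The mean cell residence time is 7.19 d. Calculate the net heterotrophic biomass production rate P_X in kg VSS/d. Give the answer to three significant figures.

Observed yield with endogenous decay: Y_obs = Y / (1 + k_d·θ_c) = 0.548 / (1 + 0.109 × 7.19) = 0.548 / 1.784 = 0.3072 g VSS/g BOD₅.
ΔS = 2290 − 9.90 = 2280 mg/L, so the substrate removal rate is 2310 × 2280/1000 = 5267 kg BOD₅/d.
So the net sludge growth is P_X = 0.3072 × 5267 = 1618 kg VSS/d.

P_X ≈ 1620 kg VSS/d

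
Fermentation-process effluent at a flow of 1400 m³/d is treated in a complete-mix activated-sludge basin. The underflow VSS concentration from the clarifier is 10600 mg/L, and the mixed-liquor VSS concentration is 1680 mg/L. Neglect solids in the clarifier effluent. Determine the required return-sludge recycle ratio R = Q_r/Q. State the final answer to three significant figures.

R = Q_r/Q = X/(X_r − X) = 1680 / (10600 − 1680) = 0.1883.

R ≈ 0.188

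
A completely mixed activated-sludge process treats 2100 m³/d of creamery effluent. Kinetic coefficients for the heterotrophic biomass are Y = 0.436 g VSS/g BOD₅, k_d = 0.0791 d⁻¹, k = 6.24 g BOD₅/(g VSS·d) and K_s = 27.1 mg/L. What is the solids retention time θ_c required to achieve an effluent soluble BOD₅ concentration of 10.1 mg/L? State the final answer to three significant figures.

At the target effluent, Y k S/(K_s+S) = 0.436×6.24×10.1/37.20 = 0.7387 d⁻¹.
Then 1/θ_c = μ − k_d = 0.7387 − 0.0791 = 0.6596 d⁻¹, giving θ_c = 1.516 d.

θ_c ≈ 1.52 d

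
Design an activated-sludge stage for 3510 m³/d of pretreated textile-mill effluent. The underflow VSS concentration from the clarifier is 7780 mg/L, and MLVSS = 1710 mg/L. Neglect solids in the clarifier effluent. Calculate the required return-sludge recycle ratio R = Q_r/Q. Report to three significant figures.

Solids balance on the clarifier gives (1+R)X = R·X_r, so R = X/(X_r − X) = 1710 / (7780 − 1710) = 0.2817.

R ≈ 0.282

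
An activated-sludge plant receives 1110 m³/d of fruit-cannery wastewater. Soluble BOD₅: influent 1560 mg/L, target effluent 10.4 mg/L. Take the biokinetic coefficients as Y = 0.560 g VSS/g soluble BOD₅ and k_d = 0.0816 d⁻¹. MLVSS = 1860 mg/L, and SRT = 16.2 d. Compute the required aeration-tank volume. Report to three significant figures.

V ≈ 3610 m³

Rearranging the biomass balance for a CMAS with decay, V = Y·Q·ΔS·θ_c / [X·(1+k_d θ_c)] = 0.560 × 1110 × (1560 − 10.4) × 16.2 / [1860 × (1 + 0.0816 × 16.2)] = 1.56×10^7 / 4319 = 3613 m³.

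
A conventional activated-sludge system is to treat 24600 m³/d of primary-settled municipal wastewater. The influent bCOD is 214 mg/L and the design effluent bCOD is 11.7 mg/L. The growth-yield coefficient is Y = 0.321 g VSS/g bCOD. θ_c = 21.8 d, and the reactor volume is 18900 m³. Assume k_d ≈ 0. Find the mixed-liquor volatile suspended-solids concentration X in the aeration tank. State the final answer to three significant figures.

X = Y·Q·ΔS·θ_c / V = 0.321 × 24600 × (214 − 11.7) × 21.8 / 18900 = 1843 mg/L.

X ≈ 1840 mg/L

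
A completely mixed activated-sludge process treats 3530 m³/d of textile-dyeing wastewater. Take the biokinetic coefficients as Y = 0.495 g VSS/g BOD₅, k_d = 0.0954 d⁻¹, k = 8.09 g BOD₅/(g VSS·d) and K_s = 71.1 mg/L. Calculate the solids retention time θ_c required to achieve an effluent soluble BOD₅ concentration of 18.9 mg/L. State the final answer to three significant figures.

θ_c ≈ 1.34 d

From 1/θ_c = Y·k·S/(K_s + S) − k_d: Y·k·S/(K_s+S) = 0.495 × 8.09 × 18.9 / (71.1 + 18.9) = 0.8410 d⁻¹.
θ_c = 1/(μ − k_d) = 1/(0.8410 − 0.0954) = 1/0.7456 = 1.341 d.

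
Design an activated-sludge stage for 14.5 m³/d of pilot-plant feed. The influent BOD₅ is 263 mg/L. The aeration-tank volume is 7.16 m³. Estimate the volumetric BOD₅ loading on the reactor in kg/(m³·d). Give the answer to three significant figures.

L_v ≈ 0.533 kg BOD₅/(m³·d)

L_v = Q S₀ / V = 14.5 × 263 × 10⁻³ / 7.160 = 0.5326 kg/(m³·d).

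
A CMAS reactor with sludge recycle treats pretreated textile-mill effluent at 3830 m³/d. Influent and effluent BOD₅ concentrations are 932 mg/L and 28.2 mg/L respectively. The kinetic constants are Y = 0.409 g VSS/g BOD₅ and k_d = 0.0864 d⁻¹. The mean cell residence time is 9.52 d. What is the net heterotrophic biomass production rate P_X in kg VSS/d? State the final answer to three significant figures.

Correct the yield for decay: Y_obs = Y/(1 + k_d θ_c) = 0.409 / (1 + 0.0864 × 9.52) = 0.409 / 1.823 = 0.2244.
Q·(S₀ − S) = 3830 × (932 − 28.2) × 10⁻³ = 3462 kg/d removed.
P_X = Y_obs · Q(S₀ − S) = 0.2244 × 3462 = 776.8 kg VSS/d.

P_X ≈ 777 kg VSS/d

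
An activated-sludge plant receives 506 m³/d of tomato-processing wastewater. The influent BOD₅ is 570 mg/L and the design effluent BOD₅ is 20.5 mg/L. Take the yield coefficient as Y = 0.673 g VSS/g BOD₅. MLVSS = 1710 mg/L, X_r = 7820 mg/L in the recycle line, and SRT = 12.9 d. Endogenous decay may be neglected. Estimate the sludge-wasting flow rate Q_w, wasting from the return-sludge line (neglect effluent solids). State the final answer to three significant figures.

Biomass mass balance (decay neglected): V·X = Y·Q·(S₀ − S)·θ_c, so V = 0.673 × 506 × (570 − 20.5) × 12.9 / 1710 = 1412 m³.
Wasting from the return line (neglecting effluent solids): Q_w = V·X / (θ_c·X_r) = 1412 × 1710 / (12.9 × 7820) = 23.93 m³/d.

Q_w ≈ 23.9 m³/d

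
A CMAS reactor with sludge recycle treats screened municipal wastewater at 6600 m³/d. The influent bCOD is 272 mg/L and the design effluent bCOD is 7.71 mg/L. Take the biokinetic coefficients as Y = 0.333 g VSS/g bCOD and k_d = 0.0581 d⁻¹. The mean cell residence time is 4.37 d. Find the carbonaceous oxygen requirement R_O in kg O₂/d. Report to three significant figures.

R_O ≈ 1090 kg O₂/d

Y_obs = Y / (1 + k_d θ_c) = 0.333 / (1 + 0.0581 × 4.37) = 0.333 / 1.254 = 0.2656.
Substrate removed = Q·(S₀ − S) = 6600 m³/d × (272 − 7.71) g/m³ = 1.74×10^6 g/d = 1744 kg/d.
Biomass synthesised: P_X = Y_obs × 1744 = 463.2 kg VSS/d.
R_O = Q·(S₀ − S) − 1.42·P_X = 1744 − 1.42 × 463.2 = 1087 kg O₂/d.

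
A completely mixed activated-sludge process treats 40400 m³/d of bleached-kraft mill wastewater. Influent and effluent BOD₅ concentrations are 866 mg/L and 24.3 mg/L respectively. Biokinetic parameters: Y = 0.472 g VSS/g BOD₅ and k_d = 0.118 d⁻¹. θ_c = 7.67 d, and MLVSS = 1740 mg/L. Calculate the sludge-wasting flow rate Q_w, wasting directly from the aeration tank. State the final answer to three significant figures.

Q_w ≈ 4840 m³/d

From the SRT design equation V = Y Q (S₀−S) θ_c / [X (1 + k_d θ_c)] = 0.472 × 40400 × (866 − 24.3) × 7.67 / [1740 × (1 + 0.118 × 7.67)] = 1.23×10^8 / 3315 = 37138 m³.
Wasting from the aeration tank: Q_w = V / θ_c = 37138 / 7.67 = 4842 m³/d.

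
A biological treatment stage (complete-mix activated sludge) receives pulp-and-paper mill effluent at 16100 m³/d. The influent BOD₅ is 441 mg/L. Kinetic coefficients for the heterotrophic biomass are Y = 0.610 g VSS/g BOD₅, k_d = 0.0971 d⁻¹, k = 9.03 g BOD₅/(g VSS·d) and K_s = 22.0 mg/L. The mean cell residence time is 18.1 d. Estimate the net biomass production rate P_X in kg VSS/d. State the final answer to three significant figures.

For a completely mixed reactor with recycle the Lawrence–McCarty relation gives S = K_s·(1 + k_d·θ_c) / [θ_c·(Y·k − k_d) − 1] = 22.0 × (1 + 0.0971 × 18.1) / [18.1 × (0.610 × 9.03 − 0.0971) − 1] = 60.67 / 96.94 = 0.6258 mg/L.
Y_obs = Y / (1 + k_d θ_c) = 0.610 / (1 + 0.0971 × 18.1) = 0.610 / 2.758 = 0.2212.
Substrate removed = Q·(S₀ − S) = 16100 m³/d × (441 − 0.626) g/m³ = 7.09×10^6 g/d = 7090 kg/d.
So the net sludge growth is P_X = 0.2212 × 7090 = 1568 kg VSS/d.

P_X ≈ 1570 kg VSS/d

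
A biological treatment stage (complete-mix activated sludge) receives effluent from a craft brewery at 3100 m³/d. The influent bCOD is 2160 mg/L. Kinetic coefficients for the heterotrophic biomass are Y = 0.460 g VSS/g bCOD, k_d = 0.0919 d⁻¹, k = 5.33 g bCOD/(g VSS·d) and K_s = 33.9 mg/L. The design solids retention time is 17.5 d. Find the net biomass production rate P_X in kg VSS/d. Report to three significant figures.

P_X ≈ 1180 kg VSS/d

Effluent substrate depends only on kinetics and SRT: S = K_s(1 + k_d θ_c) / [θ_c(Yk − k_d) − 1] = 33.9 × (1 + 0.0919 × 17.5) / [17.5 × (0.460 × 5.33 − 0.0919) − 1] = 88.42 / 40.30 = 2.194 mg/L.
Correct the yield for decay: Y_obs = Y/(1 + k_d θ_c) = 0.460 / (1 + 0.0919 × 17.5) = 0.460 / 2.608 = 0.1764.
Substrate removed = Q·(S₀ − S) = 3100 m³/d × (2160 − 2.19) g/m³ = 6.69×10^6 g/d = 6689 kg/d.
Biomass produced: P_X = Y_obs·Q·ΔS = 0.1764 × 6689 ≈ 1180 kg VSS/d.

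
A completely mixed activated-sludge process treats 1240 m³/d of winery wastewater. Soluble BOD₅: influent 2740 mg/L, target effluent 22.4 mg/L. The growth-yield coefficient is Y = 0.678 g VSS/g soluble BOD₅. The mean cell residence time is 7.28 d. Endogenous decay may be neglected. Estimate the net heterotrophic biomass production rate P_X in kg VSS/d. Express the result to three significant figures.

P_X ≈ 2280 kg VSS/d

With endogenous decay neglected, the observed yield equals the true yield: Y_obs = Y = 0.678 g VSS/g soluble BOD₅.
Q·(S₀ − S) = 1240 × (2740 − 22.4) × 10⁻³ = 3370 kg/d removed.
P_X = Y_obs · Q(S₀ − S) = 0.6780 × 3370 = 2285 kg VSS/d.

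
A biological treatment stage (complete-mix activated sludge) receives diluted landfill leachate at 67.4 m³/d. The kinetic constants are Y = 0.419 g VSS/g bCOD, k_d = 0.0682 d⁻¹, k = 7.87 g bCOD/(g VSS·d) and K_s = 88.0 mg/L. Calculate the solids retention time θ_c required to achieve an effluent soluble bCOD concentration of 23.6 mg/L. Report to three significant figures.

Specific growth rate at S = 23.6 mg/L: μ = YkS/(K_s+S) = 0.419·7.87·23.6/(88.0+23.6) = 0.6973 d⁻¹.
Then 1/θ_c = μ − k_d = 0.6973 − 0.0682 = 0.6291 d⁻¹, giving θ_c = 1.590 d.

θ_c ≈ 1.59 d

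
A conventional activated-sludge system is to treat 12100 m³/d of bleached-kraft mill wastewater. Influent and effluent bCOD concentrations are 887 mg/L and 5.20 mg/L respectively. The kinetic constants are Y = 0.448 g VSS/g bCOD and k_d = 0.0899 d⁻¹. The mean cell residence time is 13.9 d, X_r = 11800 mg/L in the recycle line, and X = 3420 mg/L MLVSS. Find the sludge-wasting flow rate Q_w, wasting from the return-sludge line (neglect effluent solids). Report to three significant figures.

Steady-state biomass mass balance: V·X·(1 + k_d·θ_c) = Y·Q·(S₀ − S)·θ_c, so V = 0.448 × 12100 × (887 − 5.20) × 13.9 / [3420 × (1 + 0.0899 × 13.9)] = 6.64×10^7 / 7694 = 8636 m³.
Q_w = (V·X)/(θ_c X_r) = 8636 × 3420 / (13.9 × 11800) = 180.1 m³/d.

Q_w ≈ 180 m³/d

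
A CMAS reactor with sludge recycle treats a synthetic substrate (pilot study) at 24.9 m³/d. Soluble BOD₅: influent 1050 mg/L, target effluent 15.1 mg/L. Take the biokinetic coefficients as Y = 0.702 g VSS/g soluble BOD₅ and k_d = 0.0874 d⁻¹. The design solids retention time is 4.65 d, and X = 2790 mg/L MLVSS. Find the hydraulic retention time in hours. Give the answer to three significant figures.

τ ≈ 20.7 h

Rearranging the biomass balance for a CMAS with decay, V = Y·Q·ΔS·θ_c / [X·(1+k_d θ_c)] = 0.702 × 24.9 × (1050 − 15.1) × 4.65 / [2790 × (1 + 0.0874 × 4.65)] = 8.41×10^4 / 3924 = 21.44 m³.
Hydraulic retention time τ = V/Q = 21.44 / 24.9 = 0.8609 d = 20.66 h.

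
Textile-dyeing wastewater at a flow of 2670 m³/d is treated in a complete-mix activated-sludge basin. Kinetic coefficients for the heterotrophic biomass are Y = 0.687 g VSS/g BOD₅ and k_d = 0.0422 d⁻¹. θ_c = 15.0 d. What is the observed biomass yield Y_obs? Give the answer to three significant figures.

The observed yield is Y_obs = Y/(1 + k_d·θ_c) = 0.687 / (1 + 0.0422 × 15.0) = 0.687 / 1.633 = 0.4207 g VSS per g BOD₅ removed.

Y_obs ≈ 0.421 g VSS/g BOD₅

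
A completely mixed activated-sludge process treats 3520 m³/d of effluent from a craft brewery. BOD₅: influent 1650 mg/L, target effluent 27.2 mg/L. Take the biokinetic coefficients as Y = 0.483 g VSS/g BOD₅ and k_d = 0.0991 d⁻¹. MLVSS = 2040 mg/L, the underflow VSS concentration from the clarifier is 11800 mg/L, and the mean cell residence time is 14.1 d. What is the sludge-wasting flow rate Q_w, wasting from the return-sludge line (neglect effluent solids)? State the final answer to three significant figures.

Rearranging the biomass balance for a CMAS with decay, V = Y·Q·ΔS·θ_c / [X·(1+k_d θ_c)] = 0.483 × 3520 × (1650 − 27.2) × 14.1 / [2040 × (1 + 0.0991 × 14.1)] = 3.89×10^7 / 4891 = 7955 m³.
Wasting from the return line (neglecting effluent solids): Q_w = V·X / (θ_c·X_r) = 7955 × 2040 / (14.1 × 11800) = 97.53 m³/d.

Q_w ≈ 97.5 m³/d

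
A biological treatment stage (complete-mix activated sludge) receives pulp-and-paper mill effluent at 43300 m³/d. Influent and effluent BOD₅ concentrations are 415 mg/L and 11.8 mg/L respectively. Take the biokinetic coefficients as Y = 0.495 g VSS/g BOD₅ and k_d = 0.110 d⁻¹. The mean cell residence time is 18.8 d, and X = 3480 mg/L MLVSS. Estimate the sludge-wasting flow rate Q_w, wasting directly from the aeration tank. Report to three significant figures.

Steady-state biomass mass balance: V·X·(1 + k_d·θ_c) = Y·Q·(S₀ − S)·θ_c, so V = 0.495 × 43300 × (415 − 11.8) × 18.8 / [3480 × (1 + 0.110 × 18.8)] = 1.62×10^8 / 10677 = 15217 m³.
Wasting from the aeration tank: Q_w = V / θ_c = 15217 / 18.8 = 809.4 m³/d.

Q_w ≈ 809 m³/d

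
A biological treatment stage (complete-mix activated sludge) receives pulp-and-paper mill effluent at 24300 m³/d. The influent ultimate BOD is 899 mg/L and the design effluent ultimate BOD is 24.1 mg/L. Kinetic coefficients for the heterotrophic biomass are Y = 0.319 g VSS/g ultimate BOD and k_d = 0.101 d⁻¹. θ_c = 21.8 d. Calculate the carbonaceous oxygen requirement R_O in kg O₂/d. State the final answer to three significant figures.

Correct the yield for decay: Y_obs = Y/(1 + k_d θ_c) = 0.319 / (1 + 0.101 × 21.8) = 0.319 / 3.202 = 0.09963.
Q·(S₀ − S) = 24300 × (899 − 24.1) × 10⁻³ = 21260 kg/d removed.
Biomass synthesised: P_X = Y_obs × 21260 = 2118 kg VSS/d.
R_O = Q·ΔS − 1.42 P_X = 21260 − 3008 = 18252 kg O₂/d.

R_O ≈ 18300 kg O₂/d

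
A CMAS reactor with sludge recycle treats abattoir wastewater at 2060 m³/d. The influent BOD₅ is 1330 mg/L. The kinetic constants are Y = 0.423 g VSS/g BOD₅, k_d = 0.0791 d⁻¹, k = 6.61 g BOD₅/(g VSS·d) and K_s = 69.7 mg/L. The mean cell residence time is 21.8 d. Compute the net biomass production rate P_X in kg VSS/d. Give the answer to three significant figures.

P_X ≈ 424 kg VSS/d

From the Monod/SRT balance for a CMAS, S = K_s·(1+k_d θ_c)/[θ_c·(Y k − k_d) − 1] = 69.7 × (1 + 0.0791 × 21.8) / [21.8 × (0.423 × 6.61 − 0.0791) − 1] = 189.9 / 58.23 = 3.261 mg/L.
Y_obs = Y / (1 + k_d θ_c) = 0.423 / (1 + 0.0791 × 21.8) = 0.423 / 2.724 = 0.1553.
Mass of BOD₅ removed per day: Q(S₀ − S) = 2060 × 1327 g/m³ = 2733 kg/d.
So the net sludge growth is P_X = 0.1553 × 2733 = 424.4 kg VSS/d.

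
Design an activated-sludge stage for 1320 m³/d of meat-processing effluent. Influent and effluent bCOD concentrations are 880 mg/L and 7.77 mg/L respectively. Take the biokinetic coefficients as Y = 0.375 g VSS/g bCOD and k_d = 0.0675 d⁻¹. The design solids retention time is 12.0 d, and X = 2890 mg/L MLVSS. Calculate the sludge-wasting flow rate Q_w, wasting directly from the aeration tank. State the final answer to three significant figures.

Q_w ≈ 82.5 m³/d

Rearranging the biomass balance for a CMAS with decay, V = Y·Q·ΔS·θ_c / [X·(1+k_d θ_c)] = 0.375 × 1320 × (880 − 7.77) × 12.0 / [2890 × (1 + 0.0675 × 12.0)] = 5.18×10^6 / 5231 = 990.5 m³.
With mixed-liquor wasting, θ_c = V/Q_w, so Q_w = V/θ_c = 990.5/12.0 = 82.54 m³/d.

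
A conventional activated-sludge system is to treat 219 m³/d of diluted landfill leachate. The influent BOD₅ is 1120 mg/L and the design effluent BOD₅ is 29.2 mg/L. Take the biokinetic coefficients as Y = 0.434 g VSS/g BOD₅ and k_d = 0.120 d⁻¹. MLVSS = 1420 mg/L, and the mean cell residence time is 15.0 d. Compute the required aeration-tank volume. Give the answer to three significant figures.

V ≈ 391 m³

From the SRT design equation V = Y Q (S₀−S) θ_c / [X (1 + k_d θ_c)] = 0.434 × 219 × (1120 − 29.2) × 15.0 / [1420 × (1 + 0.120 × 15.0)] = 1.56×10^6 / 3976 = 391.1 m³.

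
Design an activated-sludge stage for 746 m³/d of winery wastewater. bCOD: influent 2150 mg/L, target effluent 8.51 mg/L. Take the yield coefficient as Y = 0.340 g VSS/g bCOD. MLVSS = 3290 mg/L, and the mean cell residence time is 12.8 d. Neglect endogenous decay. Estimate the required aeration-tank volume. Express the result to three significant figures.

V ≈ 2110 m³

V·X = Y·Q·ΔS·θ_c gives V = 0.340 × 746 × (2150 − 8.51) × 12.8 / 3290 = 2113 m³.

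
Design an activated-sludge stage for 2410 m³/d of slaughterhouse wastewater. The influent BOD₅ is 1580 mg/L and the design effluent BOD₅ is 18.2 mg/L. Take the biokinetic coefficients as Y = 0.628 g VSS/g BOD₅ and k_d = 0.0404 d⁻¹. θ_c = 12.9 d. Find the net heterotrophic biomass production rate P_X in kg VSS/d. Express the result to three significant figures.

P_X ≈ 1550 kg VSS/d

The observed yield is Y_obs = Y/(1 + k_d·θ_c) = 0.628 / (1 + 0.0404 × 12.9) = 0.628 / 1.521 = 0.4128 g VSS per g BOD₅ removed.
Substrate removed = Q·(S₀ − S) = 2410 m³/d × (1580 − 18.2) g/m³ = 3.76×10^6 g/d = 3764 kg/d.
Net biomass production P_X = Y_obs × Q·(S₀ − S) = 0.4128 × 3764 = 1554 kg VSS/d.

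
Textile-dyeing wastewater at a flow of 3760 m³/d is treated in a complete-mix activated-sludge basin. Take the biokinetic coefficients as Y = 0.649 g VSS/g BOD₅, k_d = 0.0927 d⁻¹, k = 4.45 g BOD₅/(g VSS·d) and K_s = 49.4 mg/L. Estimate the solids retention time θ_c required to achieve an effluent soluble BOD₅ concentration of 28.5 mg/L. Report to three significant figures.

Specific growth rate at S = 28.5 mg/L: μ = YkS/(K_s+S) = 0.649·4.45·28.5/(49.4+28.5) = 1.057 d⁻¹.
Then 1/θ_c = μ − k_d = 1.057 − 0.0927 = 0.9639 d⁻¹, giving θ_c = 1.037 d.

θ_c ≈ 1.04 d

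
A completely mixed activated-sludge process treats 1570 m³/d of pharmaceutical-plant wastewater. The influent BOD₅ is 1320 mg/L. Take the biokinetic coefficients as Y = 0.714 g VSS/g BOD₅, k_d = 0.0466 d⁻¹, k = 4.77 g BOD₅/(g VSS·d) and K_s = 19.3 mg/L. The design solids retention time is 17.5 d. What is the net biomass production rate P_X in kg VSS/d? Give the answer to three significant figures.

P_X ≈ 815 kg VSS/d

For a completely mixed reactor with recycle the Lawrence–McCarty relation gives S = K_s·(1 + k_d·θ_c) / [θ_c·(Y·k − k_d) − 1] = 19.3 × (1 + 0.0466 × 17.5) / [17.5 × (0.714 × 4.77 − 0.0466) − 1] = 35.04 / 57.79 = 0.6064 mg/L.
Observed yield with endogenous decay: Y_obs = Y / (1 + k_d·θ_c) = 0.714 / (1 + 0.0466 × 17.5) = 0.714 / 1.816 = 0.3933 g VSS/g BOD₅.
Mass of BOD₅ removed per day: Q(S₀ − S) = 1570 × 1319 g/m³ = 2071 kg/d.
So the net sludge growth is P_X = 0.3933 × 2071 = 814.7 kg VSS/d.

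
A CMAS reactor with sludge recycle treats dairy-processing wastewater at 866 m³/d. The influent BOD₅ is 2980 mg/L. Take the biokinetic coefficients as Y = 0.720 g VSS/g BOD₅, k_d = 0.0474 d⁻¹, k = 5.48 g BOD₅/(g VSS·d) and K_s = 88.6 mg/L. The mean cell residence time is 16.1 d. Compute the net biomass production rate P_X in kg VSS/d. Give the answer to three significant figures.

P_X ≈ 1050 kg VSS/d

From the Monod/SRT balance for a CMAS, S = K_s·(1+k_d θ_c)/[θ_c·(Y k − k_d) − 1] = 88.6 × (1 + 0.0474 × 16.1) / [16.1 × (0.720 × 5.48 − 0.0474) − 1] = 156.2 / 61.76 = 2.529 mg/L.
Y_obs = Y / (1 + k_d θ_c) = 0.720 / (1 + 0.0474 × 16.1) = 0.720 / 1.763 = 0.4084.
Substrate removed = Q·(S₀ − S) = 866 m³/d × (2980 − 2.53) g/m³ = 2.58×10^6 g/d = 2578 kg/d.
So the net sludge growth is P_X = 0.4084 × 2578 = 1053 kg VSS/d.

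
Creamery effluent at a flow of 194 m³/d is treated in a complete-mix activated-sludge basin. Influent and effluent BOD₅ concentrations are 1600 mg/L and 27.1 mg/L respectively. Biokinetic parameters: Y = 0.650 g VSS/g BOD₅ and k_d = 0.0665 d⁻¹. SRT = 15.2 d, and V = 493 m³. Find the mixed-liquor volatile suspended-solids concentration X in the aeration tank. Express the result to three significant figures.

X ≈ 3040 mg/L

Solving the biomass balance for X: X = Y Q (S₀−S) θ_c / [V (1+k_d θ_c)] = 0.650 × 194 × (1600 − 27.1) × 15.2 / [493 × (1 + 0.0665 × 15.2)] = 3041 mg/L.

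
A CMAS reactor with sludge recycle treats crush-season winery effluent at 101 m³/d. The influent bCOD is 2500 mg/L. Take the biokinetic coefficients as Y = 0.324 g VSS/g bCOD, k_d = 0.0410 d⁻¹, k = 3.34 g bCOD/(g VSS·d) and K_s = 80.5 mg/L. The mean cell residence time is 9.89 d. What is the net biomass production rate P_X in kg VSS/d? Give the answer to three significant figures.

Effluent substrate depends only on kinetics and SRT: S = K_s(1 + k_d θ_c) / [θ_c(Yk − k_d) − 1] = 80.5 × (1 + 0.0410 × 9.89) / [9.89 × (0.324 × 3.34 − 0.0410) − 1] = 113.1 / 9.297 = 12.17 mg/L.
Correct the yield for decay: Y_obs = Y/(1 + k_d θ_c) = 0.324 / (1 + 0.0410 × 9.89) = 0.324 / 1.405 = 0.2305.
Mass of bCOD removed per day: Q(S₀ − S) = 101 × 2488 g/m³ = 251.3 kg/d.
So the net sludge growth is P_X = 0.2305 × 251.3 = 57.92 kg VSS/d.

P_X ≈ 57.9 kg VSS/d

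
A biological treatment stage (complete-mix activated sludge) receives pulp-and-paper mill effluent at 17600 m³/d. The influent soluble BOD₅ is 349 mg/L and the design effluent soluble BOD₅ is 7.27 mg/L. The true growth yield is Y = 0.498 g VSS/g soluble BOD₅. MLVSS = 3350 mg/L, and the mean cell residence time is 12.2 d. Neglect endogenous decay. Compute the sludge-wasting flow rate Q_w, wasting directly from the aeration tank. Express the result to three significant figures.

Biomass mass balance (decay neglected): V·X = Y·Q·(S₀ − S)·θ_c, so V = 0.498 × 17600 × (349 − 7.27) × 12.2 / 3350 = 10908 m³.
With mixed-liquor wasting, θ_c = V/Q_w, so Q_w = V/θ_c = 10908/12.2 = 894.1 m³/d.

Q_w ≈ 894 m³/d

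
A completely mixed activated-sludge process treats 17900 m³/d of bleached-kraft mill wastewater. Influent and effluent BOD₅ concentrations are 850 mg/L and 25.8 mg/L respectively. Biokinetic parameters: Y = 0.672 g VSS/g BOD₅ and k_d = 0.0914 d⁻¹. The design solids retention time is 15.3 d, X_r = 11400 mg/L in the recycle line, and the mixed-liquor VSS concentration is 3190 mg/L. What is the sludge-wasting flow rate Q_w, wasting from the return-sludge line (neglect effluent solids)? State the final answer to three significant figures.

Steady-state biomass mass balance: V·X·(1 + k_d·θ_c) = Y·Q·(S₀ − S)·θ_c, so V = 0.672 × 17900 × (850 − 25.8) × 15.3 / [3190 × (1 + 0.0914 × 15.3)] = 1.52×10^8 / 7651 = 19826 m³.
Wasting from the return line (neglecting effluent solids): Q_w = V·X / (θ_c·X_r) = 19826 × 3190 / (15.3 × 11400) = 362.6 m³/d.

Q_w ≈ 363 m³/d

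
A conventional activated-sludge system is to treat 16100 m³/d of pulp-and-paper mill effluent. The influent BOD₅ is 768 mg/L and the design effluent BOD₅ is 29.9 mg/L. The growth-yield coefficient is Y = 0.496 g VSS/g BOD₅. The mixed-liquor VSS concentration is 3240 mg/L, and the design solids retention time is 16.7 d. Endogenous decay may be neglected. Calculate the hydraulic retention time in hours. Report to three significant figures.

τ ≈ 45.3 h

Biomass mass balance (decay neglected): V·X = Y·Q·(S₀ − S)·θ_c, so V = 0.496 × 16100 × (768 − 29.9) × 16.7 / 3240 = 30380 m³.
Hydraulic retention time τ = V/Q = 30380 / 16100 = 1.887 d = 45.29 h.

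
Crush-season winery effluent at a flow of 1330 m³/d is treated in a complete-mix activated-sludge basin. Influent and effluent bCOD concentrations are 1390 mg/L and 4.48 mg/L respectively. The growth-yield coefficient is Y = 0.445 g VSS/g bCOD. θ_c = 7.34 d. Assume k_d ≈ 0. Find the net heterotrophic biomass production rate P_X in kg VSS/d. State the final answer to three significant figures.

No decay correction is needed, so Y_obs = Y = 0.445.
Q·(S₀ − S) = 1330 × (1390 − 4.48) × 10⁻³ = 1843 kg/d removed.
Biomass produced: P_X = Y_obs·Q·ΔS = 0.4450 × 1843 ≈ 820.0 kg VSS/d.

P_X ≈ 820 kg VSS/d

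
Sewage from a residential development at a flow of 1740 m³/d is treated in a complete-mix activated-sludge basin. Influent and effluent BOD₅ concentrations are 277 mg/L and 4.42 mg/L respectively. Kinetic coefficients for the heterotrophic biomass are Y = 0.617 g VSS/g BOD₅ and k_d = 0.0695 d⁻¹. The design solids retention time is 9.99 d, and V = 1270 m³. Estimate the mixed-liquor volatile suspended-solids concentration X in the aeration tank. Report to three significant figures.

From V·X·(1 + k_d·θ_c) = Y·Q·(S₀ − S)·θ_c: X = 0.617 × 1740 × (277 − 4.42) × 9.99 / [1270 × (1 + 0.0695 × 9.99)] = 1359 mg/L.

X ≈ 1360 mg/L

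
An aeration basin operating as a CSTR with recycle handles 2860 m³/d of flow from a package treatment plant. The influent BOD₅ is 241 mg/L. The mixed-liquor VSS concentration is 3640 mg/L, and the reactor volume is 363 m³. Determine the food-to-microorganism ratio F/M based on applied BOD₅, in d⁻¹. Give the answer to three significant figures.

F/M ≈ 0.522 d⁻¹

F/M = Q·S₀ / (V·X) = 2860 × 241 / (363.0 × 3640) = 0.5216 g BOD₅·(g VSS·d)⁻¹.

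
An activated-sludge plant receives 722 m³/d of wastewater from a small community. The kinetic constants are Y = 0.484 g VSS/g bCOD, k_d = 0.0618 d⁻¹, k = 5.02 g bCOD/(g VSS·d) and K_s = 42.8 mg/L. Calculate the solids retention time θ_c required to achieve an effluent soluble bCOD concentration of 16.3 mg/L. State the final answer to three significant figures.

From 1/θ_c = Y·k·S/(K_s + S) − k_d: Y·k·S/(K_s+S) = 0.484 × 5.02 × 16.3 / (42.8 + 16.3) = 0.6701 d⁻¹.
Then 1/θ_c = μ − k_d = 0.6701 − 0.0618 = 0.6083 d⁻¹, giving θ_c = 1.644 d.

θ_c ≈ 1.64 d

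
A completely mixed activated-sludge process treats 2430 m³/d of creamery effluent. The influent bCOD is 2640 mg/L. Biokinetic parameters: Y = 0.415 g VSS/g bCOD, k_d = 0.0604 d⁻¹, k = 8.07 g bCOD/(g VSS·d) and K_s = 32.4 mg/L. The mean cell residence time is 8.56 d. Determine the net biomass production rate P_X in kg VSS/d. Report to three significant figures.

P_X ≈ 1750 kg VSS/d

From the Monod/SRT balance for a CMAS, S = K_s·(1+k_d θ_c)/[θ_c·(Y k − k_d) − 1] = 32.4 × (1 + 0.0604 × 8.56) / [8.56 × (0.415 × 8.07 − 0.0604) − 1] = 49.15 / 27.15 = 1.810 mg/L.
Y_obs = Y / (1 + k_d θ_c) = 0.415 / (1 + 0.0604 × 8.56) = 0.415 / 1.517 = 0.2736.
Substrate removed = Q·(S₀ − S) = 2430 m³/d × (2640 − 1.81) g/m³ = 6.41×10^6 g/d = 6411 kg/d.
So the net sludge growth is P_X = 0.2736 × 6411 = 1754 kg VSS/d.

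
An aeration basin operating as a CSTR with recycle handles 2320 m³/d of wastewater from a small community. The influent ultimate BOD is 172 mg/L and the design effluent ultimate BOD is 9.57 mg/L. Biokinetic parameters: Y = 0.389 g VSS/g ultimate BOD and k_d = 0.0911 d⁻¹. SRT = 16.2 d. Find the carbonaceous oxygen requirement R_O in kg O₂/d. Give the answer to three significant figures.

Correct the yield for decay: Y_obs = Y/(1 + k_d θ_c) = 0.389 / (1 + 0.0911 × 16.2) = 0.389 / 2.476 = 0.1571.
ΔS = 172 − 9.57 = 162.4 mg/L, so the substrate removal rate is 2320 × 162.4/1000 = 376.8 kg ultimate BOD/d.
P_X = Y_obs·Q·(S₀ − S) = 0.1571 × 376.8 = 59.21 kg VSS/d.
R_O = Q·ΔS − 1.42 P_X = 376.8 − 84.08 = 292.8 kg O₂/d.

R_O ≈ 293 kg O₂/d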